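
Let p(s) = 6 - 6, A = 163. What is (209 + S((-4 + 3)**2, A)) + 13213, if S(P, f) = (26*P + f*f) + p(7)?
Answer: 40017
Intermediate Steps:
p(s) = 0
S(P, f) = f**2 + 26*P (S(P, f) = (26*P + f*f) + 0 = (26*P + f**2) + 0 = (f**2 + 26*P) + 0 = f**2 + 26*P)
(209 + S((-4 + 3)**2, A)) + 13213 = (209 + (163**2 + 26*(-4 + 3)**2)) + 13213 = (209 + (26569 + 26*(-1)**2)) + 13213 = (209 + (26569 + 26*1)) + 13213 = (209 + (26569 + 26)) + 13213 = (209 + 26595) + 13213 = 26804 + 13213 = 40017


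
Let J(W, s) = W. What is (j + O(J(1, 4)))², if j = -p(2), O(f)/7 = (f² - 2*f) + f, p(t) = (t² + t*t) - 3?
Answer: 25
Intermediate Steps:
p(t) = -3 + 2*t² (p(t) = (t² + t²) - 3 = 2*t² - 3 = -3 + 2*t²)
O(f) = -7*f + 7*f² (O(f) = 7*((f² - 2*f) + f) = 7*(f² - f) = -7*f + 7*f²)
j = -5 (j = -(-3 + 2*2²) = -(-3 + 2*4) = -(-3 + 8) = -1*5 = -5)
(j + O(J(1, 4)))² = (-5 + 7*1*(-1 + 1))² = (-5 + 7*1*0)² = (-5 + 0)² = (-5)² = 25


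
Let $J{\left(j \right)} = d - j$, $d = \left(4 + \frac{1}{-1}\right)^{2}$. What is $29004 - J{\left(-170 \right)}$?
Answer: $28825$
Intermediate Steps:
$d = 9$ ($d = \left(4 - 1\right)^{2} = 3^{2} = 9$)
$J{\left(j \right)} = 9 - j$
$29004 - J{\left(-170 \right)} = 29004 - \left(9 - -170\right) = 29004 - \left(9 + 170\right) = 29004 - 179 = 28825$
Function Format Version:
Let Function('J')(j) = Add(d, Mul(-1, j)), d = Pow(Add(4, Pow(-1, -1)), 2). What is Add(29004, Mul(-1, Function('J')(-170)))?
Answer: 28825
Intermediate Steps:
d = 9 (d = Pow(Add(4, -1), 2) = Pow(3, 2) = 9)
Function('J')(j) = Add(9, Mul(-1, j))
Add(29004, Mul(-1, Function('J')(-170))) = Add(29004, Mul(-1, Add(9, Mul(-1, -170)))) = Add(29004, Mul(-1, Add(9, 170))) = Add(29004, Mul(-1, 179)) = Add(29004, -179) = 28825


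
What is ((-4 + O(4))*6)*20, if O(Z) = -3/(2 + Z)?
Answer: -540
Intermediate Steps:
((-4 + O(4))*6)*20 = ((-4 - 3/(2 + 4))*6)*20 = ((-4 - 3/6)*6)*20 = ((-4 - 3*⅙)*6)*20 = ((-4 - ½)*6)*20 = -9/2*6*20 = -27*20 = -540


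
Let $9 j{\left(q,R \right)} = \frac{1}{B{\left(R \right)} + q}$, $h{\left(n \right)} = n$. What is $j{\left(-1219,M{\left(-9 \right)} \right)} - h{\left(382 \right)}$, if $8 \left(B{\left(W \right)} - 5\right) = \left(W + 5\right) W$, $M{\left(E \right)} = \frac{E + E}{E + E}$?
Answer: $- \frac{16684618}{43677} \approx -382.0$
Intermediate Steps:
$M{\left(E \right)} = 1$ ($M{\left(E \right)} = \frac{2 E}{2 E} = 2 E \frac{1}{2 E} = 1$)
$B{\left(W \right)} = 5 + \frac{W \left(5 + W\right)}{8}$ ($B{\left(W \right)} = 5 + \frac{\left(W + 5\right) W}{8} = 5 + \frac{\left(5 + W\right) W}{8} = 5 + \frac{W \left(5 + W\right)}{8}$)
$j{\left(q,R \right)} = \frac{1}{9 \left(5 + q + \frac{R^{2}}{8} + \frac{5 R}{8}\right)}$ ($j{\left(q,R \right)} = \frac{1}{9 \left(\left(5 + \frac{R^{2}}{8} + \frac{5 R}{8}\right) + q\right)} = \frac{1}{9 \left(5 + q + \frac{R^{2}}{8} + \frac{5 R}{8}\right)}$)
$j{\left(-1219,M{\left(-9 \right)} \right)} - h{\left(382 \right)} = \frac{8}{9 \left(40 + 1^{2} + 5 \cdot 1 + 8 \left(-1219\right)\right)} - 382 = \frac{8}{9 \left(40 + 1 + 5 - 9752\right)} - 382 = \frac{8}{9 \left(-9706\right)} - 382 = \frac{8}{9} \left(- \frac{1}{9706}\right) - 382 = - \frac{4}{43677} - 382 = - \frac{16684618}{43677}$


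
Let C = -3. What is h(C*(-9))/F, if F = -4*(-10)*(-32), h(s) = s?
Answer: -27/1280 ≈ -0.021094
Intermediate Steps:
F = -1280 (F = 40*(-32) = -1280)
h(C*(-9))/F = -3*(-9)/(-1280) = 27*(-1/1280) = -27/1280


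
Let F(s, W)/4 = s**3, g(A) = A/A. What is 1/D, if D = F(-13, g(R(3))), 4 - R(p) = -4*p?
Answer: -1/8788 ≈ -0.00011379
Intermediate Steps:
R(p) = 4 + 4*p (R(p) = 4 - (-4)*p = 4 + 4*p)
g(A) = 1
F(s, W) = 4*s**3
D = -8788 (D = 4*(-13)**3 = 4*(-2197) = -8788)
1/D = 1/(-8788) = -1/8788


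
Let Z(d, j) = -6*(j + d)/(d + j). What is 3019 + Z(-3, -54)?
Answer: 3013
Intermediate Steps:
Z(d, j) = -6 (Z(d, j) = -6*(d + j)/(d + j) = -6*1 = -6)
3019 + Z(-3, -54) = 3019 - 6 = 3013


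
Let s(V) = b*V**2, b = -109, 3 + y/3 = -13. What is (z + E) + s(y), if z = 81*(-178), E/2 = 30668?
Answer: -204218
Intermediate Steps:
y = -48 (y = -9 + 3*(-13) = -9 - 39 = -48)
E = 61336 (E = 2*30668 = 61336)
s(V) = -109*V**2
z = -14418
(z + E) + s(y) = (-14418 + 61336) - 109*(-48)**2 = 46918 - 109*2304 = 46918 - 251136 = -204218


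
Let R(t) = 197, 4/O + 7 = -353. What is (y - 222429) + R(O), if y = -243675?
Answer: -465907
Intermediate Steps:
O = -1/90 (O = 4/(-7 - 353) = 4/(-360) = 4*(-1/360) = -1/90 ≈ -0.011111)
(y - 222429) + R(O) = (-243675 - 222429) + 197 = -466104 + 197 = -465907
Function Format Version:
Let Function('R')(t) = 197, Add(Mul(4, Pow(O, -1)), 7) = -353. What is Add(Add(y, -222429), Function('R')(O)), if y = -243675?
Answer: -465907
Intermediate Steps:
O = Rational(-1, 90) (O = Mul(4, Pow(Add(-7, -353), -1)) = Mul(4, Pow(-360, -1)) = Mul(4, Rational(-1, 360)) = Rational(-1, 90) ≈ -0.011111)
Add(Add(y, -222429), Function('R')(O)) = Add(Add(-243675, -222429), 197) = Add(-466104, 197) = -465907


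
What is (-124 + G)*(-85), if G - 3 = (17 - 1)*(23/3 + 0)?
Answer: -425/3 ≈ -141.67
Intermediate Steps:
G = 377/3 (G = 3 + (17 - 1)*(23/3 + 0) = 3 + 16*(23*(1/3) + 0) = 3 + 16*(23/3 + 0) = 3 + 16*(23/3) = 3 + 368/3 = 377/3 ≈ 125.67)
(-124 + G)*(-85) = (-124 + 377/3)*(-85) = (5/3)*(-85) = -425/3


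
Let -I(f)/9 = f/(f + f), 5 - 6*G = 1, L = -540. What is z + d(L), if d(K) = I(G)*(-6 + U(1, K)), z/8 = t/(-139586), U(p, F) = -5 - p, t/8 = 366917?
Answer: -7972522/69793 ≈ -114.23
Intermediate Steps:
t = 2935336 (t = 8*366917 = 2935336)
G = ⅔ (G = ⅚ - ⅙*1 = ⅚ - ⅙ = ⅔ ≈ 0.66667)
z = -11741344/69793 (z = 8*(2935336/(-139586)) = 8*(2935336*(-1/139586)) = 8*(-1467668/69793) = -11741344/69793 ≈ -168.23)
I(f) = -9/2 (I(f) = -9*f/(f + f) = -9*f/(2*f) = -9*f*1/(2*f) = -9*½ = -9/2)
d(K) = 54 (d(K) = -9*(-6 + (-5 - 1*1))/2 = -9*(-6 + (-5 - 1))/2 = -9*(-6 - 6)/2 = -9/2*(-12) = 54)
z + d(L) = -11741344/69793 + 54 = -7972522/69793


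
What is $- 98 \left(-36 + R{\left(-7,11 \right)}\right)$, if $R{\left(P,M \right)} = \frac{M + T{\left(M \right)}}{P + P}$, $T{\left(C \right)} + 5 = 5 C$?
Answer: $3955$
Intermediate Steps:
$T{\left(C \right)} = -5 + 5 C$
$R{\left(P,M \right)} = \frac{-5 + 6 M}{2 P}$ ($R{\left(P,M \right)} = \frac{M + \left(-5 + 5 M\right)}{P + P} = \frac{-5 + 6 M}{2 P}$)
$- 98 \left(-36 + R{\left(-7,11 \right)}\right) = - 98 \left(-36 + \frac{-5 + 6 \cdot 11}{2 \left(-7\right)}\right) = - 98 \left(-36 + \frac{1}{2} \left(- \frac{1}{7}\right) \left(-5 + 66\right)\right) = - 98 \left(-36 + \frac{1}{2} \left(- \frac{1}{7}\right) 61\right) = - 98 \left(-36 - \frac{61}{14}\right) = \left(-98\right) \left(- \frac{565}{14}\right) = 3955$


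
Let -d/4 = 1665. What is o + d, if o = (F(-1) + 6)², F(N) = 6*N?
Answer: -6660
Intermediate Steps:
d = -6660 (d = -4*1665 = -6660)
o = 0 (o = (6*(-1) + 6)² = (-6 + 6)² = 0² = 0)
o + d = 0 - 6660 = -6660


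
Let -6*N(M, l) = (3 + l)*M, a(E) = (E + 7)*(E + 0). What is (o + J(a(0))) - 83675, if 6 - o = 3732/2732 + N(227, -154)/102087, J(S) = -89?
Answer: -35040965766925/418352526 ≈ -83759.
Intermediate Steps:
a(E) = E*(7 + E) (a(E) = (7 + E)*E = E*(7 + E))
N(M, l) = -M*(3 + l)/6 (N(M, l) = -(3 + l)*M/6 = -M*(3 + l)/6)
o = 1915220939/418352526 (o = 6 - (3732/2732 - ⅙*227*(3 - 154)/102087) = 6 - (3732*(1/2732) - ⅙*227*(-151)*(1/102087)) = 6 - (933/683 + (34277/6)*(1/102087)) = 6 - (933/683 + 34277/612522) = 6 - 1*594894217/418352526 = 6 - 594894217/418352526 = 1915220939/418352526 ≈ 4.5780)
(o + J(a(0))) - 83675 = (1915220939/418352526 - 89) - 83675 = -35318153875/418352526 - 83675 = -35040965766925/418352526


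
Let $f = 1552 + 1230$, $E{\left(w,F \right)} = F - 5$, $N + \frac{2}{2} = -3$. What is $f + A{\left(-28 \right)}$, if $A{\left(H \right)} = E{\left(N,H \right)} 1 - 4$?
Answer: $2745$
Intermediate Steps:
$N = -4$ ($N = -1 - 3 = -4$)
$E{\left(w,F \right)} = -5 + F$
$f = 2782$
$A{\left(H \right)} = -9 + H$ ($A{\left(H \right)} = \left(-5 + H\right) 1 - 4 = \left(-5 + H\right) - 4 = -9 + H$)
$f + A{\left(-28 \right)} = 2782 - 37 = 2745$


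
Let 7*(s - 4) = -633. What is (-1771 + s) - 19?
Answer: -13135/7 ≈ -1876.4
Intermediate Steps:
s = -605/7 (s = 4 + (⅐)*(-633) = 4 - 633/7 = -605/7 ≈ -86.429)
(-1771 + s) - 19 = (-1771 - 605/7) - 19 = -13002/7 - 19 = -13135/7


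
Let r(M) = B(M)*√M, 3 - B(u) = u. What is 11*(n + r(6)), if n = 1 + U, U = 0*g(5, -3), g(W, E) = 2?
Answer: 11 - 33*√6 ≈ -69.833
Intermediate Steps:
B(u) = 3 - u
r(M) = √M*(3 - M) (r(M) = (3 - M)*√M = √M*(3 - M))
U = 0 (U = 0*2 = 0)
n = 1 (n = 1 + 0 = 1)
11*(n + r(6)) = 11*(1 + √6*(3 - 1*6)) = 11*(1 + √6*(3 - 6)) = 11*(1 + √6*(-3)) = 11*(1 - 3*√6) = 11 - 33*√6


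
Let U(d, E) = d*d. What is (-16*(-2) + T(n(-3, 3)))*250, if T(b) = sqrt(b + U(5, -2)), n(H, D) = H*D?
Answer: 9000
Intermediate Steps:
n(H, D) = D*H
U(d, E) = d**2
T(b) = sqrt(25 + b) (T(b) = sqrt(b + 5**2) = sqrt(b + 25) = sqrt(25 + b))
(-16*(-2) + T(n(-3, 3)))*250 = (-16*(-2) + sqrt(25 + 3*(-3)))*250 = (32 + sqrt(25 - 9))*250 = (32 + sqrt(16))*250 = (32 + 4)*250 = 36*250 = 9000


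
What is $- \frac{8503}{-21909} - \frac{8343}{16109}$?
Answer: $- \frac{45811960}{352932081} \approx -0.1298$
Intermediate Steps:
$- \frac{8503}{-21909} - \frac{8343}{16109} = \left(-8503\right) \left(- \frac{1}{21909}\right) - \frac{8343}{16109} = \frac{8503}{21909} - \frac{8343}{16109} = - \frac{45811960}{352932081}$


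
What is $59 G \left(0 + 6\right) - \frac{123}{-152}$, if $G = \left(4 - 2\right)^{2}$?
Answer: $\frac{215355}{152} \approx 1416.8$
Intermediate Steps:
$G = 4$ ($G = 2^{2} = 4$)
$59 G \left(0 + 6\right) - \frac{123}{-152} = 59 \cdot 4 \left(0 + 6\right) - \frac{123}{-152} = 59 \cdot 4 \cdot 6 - - \frac{123}{152} = 59 \cdot 24 + \frac{123}{152} = 1416 + \frac{123}{152} = \frac{215355}{152}$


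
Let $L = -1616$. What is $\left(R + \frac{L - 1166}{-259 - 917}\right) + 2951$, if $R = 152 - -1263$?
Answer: $\frac{2568599}{588} \approx 4368.4$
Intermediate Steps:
$R = 1415$ ($R = 152 + 1263 = 1415$)
$\left(R + \frac{L - 1166}{-259 - 917}\right) + 2951 = \left(1415 + \frac{-1616 - 1166}{-259 - 917}\right) + 2951 = \left(1415 - \frac{2782}{-1176}\right) + 2951 = \left(1415 - - \frac{1391}{588}\right) + 2951 = \left(1415 + \frac{1391}{588}\right) + 2951 = \frac{833411}{588} + 2951 = \frac{2568599}{588}$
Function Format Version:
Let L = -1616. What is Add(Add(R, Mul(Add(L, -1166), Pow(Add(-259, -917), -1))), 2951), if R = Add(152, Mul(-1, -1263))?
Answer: Rational(2568599, 588) ≈ 4368.4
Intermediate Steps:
R = 1415 (R = Add(152, 1263) = 1415)
Add(Add(R, Mul(Add(L, -1166), Pow(Add(-259, -917), -1))), 2951) = Add(Add(1415, Mul(Add(-1616, -1166), Pow(Add(-259, -917), -1))), 2951) = Add(Add(1415, Mul(-2782, Pow(-1176, -1))), 2951) = Add(Add(1415, Mul(-2782, Rational(-1, 1176))), 2951) = Add(Add(1415, Rational(1391, 588)), 2951) = Add(Rational(833411, 588), 2951) = Rational(2568599, 588)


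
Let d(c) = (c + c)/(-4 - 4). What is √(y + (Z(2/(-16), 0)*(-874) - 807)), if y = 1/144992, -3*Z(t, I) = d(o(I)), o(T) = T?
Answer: I*√1060331416666/36248 ≈ 28.408*I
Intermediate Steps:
d(c) = -c/4 (d(c) = (2*c)/(-8) = (2*c)*(-⅛) = -c/4)
Z(t, I) = I/12 (Z(t, I) = -(-1)*I/12 = I/12)
y = 1/144992 ≈ 6.8969e-6
√(y + (Z(2/(-16), 0)*(-874) - 807)) = √(1/144992 + (((1/12)*0)*(-874) - 807)) = √(1/144992 + (0*(-874) - 807)) = √(1/144992 + (0 - 807)) = √(1/144992 - 807) = √(-117008543/144992) = I*√1060331416666/36248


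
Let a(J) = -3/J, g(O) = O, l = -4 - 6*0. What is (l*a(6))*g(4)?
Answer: 8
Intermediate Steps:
l = -4 (l = -4 - 1*0 = -4 + 0 = -4)
(l*a(6))*g(4) = -(-12)/6*4 = -4*(-½)*4 = 2*4 = 8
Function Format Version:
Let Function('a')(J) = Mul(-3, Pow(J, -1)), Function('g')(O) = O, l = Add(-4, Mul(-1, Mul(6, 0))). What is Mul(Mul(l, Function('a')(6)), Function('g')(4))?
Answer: 8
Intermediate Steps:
l = -4 (l = Add(-4, Mul(-1, 0)) = Add(-4, 0) = -4)
Mul(Mul(l, Function('a')(6)), Function('g')(4)) = Mul(Mul(-4, Mul(-3, Pow(6, -1))), 4) = Mul(Mul(-4, Mul(-3, Rational(1, 6))), 4) = Mul(Mul(-4, Rational(-1, 2)), 4) = Mul(2, 4) = 8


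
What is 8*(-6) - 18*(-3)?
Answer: 6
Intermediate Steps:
8*(-6) - 18*(-3) = -48 + 54 = 6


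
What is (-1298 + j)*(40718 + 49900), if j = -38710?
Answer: -3625444944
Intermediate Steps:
(-1298 + j)*(40718 + 49900) = (-1298 - 38710)*(40718 + 49900) = -40008*90618 = -3625444944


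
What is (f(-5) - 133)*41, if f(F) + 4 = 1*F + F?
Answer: -6027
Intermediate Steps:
f(F) = -4 + 2*F (f(F) = -4 + (1*F + F) = -4 + (F + F) = -4 + 2*F)
(f(-5) - 133)*41 = ((-4 + 2*(-5)) - 133)*41 = ((-4 - 10) - 133)*41 = (-14 - 133)*41 = -147*41 = -6027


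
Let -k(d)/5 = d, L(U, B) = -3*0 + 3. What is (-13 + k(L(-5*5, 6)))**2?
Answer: 784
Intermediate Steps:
L(U, B) = 3 (L(U, B) = 0 + 3 = 3)
k(d) = -5*d
(-13 + k(L(-5*5, 6)))**2 = (-13 - 5*3)**2 = (-13 - 15)**2 = (-28)**2 = 784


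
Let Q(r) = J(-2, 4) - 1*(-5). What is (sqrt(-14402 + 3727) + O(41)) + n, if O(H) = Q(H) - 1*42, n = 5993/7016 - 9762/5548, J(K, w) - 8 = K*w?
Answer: -368864361/9731192 + 5*I*sqrt(427) ≈ -37.905 + 103.32*I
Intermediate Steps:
J(K, w) = 8 + K*w
Q(r) = 5 (Q(r) = (8 - 2*4) - 1*(-5) = (8 - 8) + 5 = 0 + 5 = 5)
n = -8810257/9731192 (n = 5993*(1/7016) - 9762*1/5548 = 5993/7016 - 4881/2774 = -8810257/9731192 ≈ -0.90536)
O(H) = -37 (O(H) = 5 - 1*42 = 5 - 42 = -37)
(sqrt(-14402 + 3727) + O(41)) + n = (sqrt(-14402 + 3727) - 37) - 8810257/9731192 = (sqrt(-10675) - 37) - 8810257/9731192 = (5*I*sqrt(427) - 37) - 8810257/9731192 = (-37 + 5*I*sqrt(427)) - 8810257/9731192 = -368864361/9731192 + 5*I*sqrt(427)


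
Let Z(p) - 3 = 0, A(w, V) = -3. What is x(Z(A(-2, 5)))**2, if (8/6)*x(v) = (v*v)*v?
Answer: 6561/16 ≈ 410.06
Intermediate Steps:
Z(p) = 3 (Z(p) = 3 + 0 = 3)
x(v) = 3*v**3/4 (x(v) = 3*((v*v)*v)/4 = 3*(v**2*v)/4 = 3*v**3/4)
x(Z(A(-2, 5)))**2 = ((3/4)*3**3)**2 = ((3/4)*27)**2 = (81/4)**2 = 6561/16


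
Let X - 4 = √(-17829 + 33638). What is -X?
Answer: -4 - √15809 ≈ -129.73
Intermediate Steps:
X = 4 + √15809 (X = 4 + √(-17829 + 33638) = 4 + √15809 ≈ 129.73)
-X = -(4 + √15809) = -4 - √15809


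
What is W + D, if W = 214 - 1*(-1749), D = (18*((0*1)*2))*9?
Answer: 1963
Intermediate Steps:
D = 0 (D = (18*(0*2))*9 = (18*0)*9 = 0*9 = 0)
W = 1963 (W = 214 + 1749 = 1963)
W + D = 1963 + 0 = 1963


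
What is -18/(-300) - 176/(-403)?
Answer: 10009/20150 ≈ 0.49672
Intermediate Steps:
-18/(-300) - 176/(-403) = -18*(-1/300) - 176*(-1/403) = 3/50 + 176/403 = 10009/20150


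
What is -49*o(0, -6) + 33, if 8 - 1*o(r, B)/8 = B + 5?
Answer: -3495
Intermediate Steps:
o(r, B) = 24 - 8*B (o(r, B) = 64 - 8*(B + 5) = 64 - 8*(5 + B) = 64 + (-40 - 8*B) = 24 - 8*B)
-49*o(0, -6) + 33 = -49*(24 - 8*(-6)) + 33 = -49*(24 + 48) + 33 = -49*72 + 33 = -3528 + 33 = -3495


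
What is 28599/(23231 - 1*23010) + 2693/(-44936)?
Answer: 1284529511/9930856 ≈ 129.35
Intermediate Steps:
28599/(23231 - 1*23010) + 2693/(-44936) = 28599/(23231 - 23010) + 2693*(-1/44936) = 28599/221 - 2693/44936 = 1284529511/9930856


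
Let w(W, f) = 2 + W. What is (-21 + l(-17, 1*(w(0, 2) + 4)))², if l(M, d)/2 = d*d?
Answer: 2601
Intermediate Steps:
l(M, d) = 2*d² (l(M, d) = 2*(d*d) = 2*d²)
(-21 + l(-17, 1*(w(0, 2) + 4)))² = (-21 + 2*(1*((2 + 0) + 4))²)² = (-21 + 2*(1*(2 + 4))²)² = (-21 + 2*(1*6)²)² = (-21 + 2*6²)² = (-21 + 2*36)² = (-21 + 72)² = 51² = 2601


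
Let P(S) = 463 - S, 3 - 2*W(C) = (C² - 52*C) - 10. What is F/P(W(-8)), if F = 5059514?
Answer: 10119028/1393 ≈ 7264.2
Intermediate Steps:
W(C) = 13/2 + 26*C - C²/2 (W(C) = 3/2 - ((C² - 52*C) - 10)/2 = 3/2 - (-10 + C² - 52*C)/2 = 3/2 + (5 + 26*C - C²/2) = 13/2 + 26*C - C²/2)
F/P(W(-8)) = 5059514/(463 - (13/2 + 26*(-8) - ½*(-8)²)) = 5059514/(463 - (13/2 - 208 - ½*64)) = 5059514/(463 - (13/2 - 208 - 32)) = 5059514/(463 - 1*(-467/2)) = 5059514/(463 + 467/2) = 5059514/(1393/2) = 5059514*(2/1393) = 10119028/1393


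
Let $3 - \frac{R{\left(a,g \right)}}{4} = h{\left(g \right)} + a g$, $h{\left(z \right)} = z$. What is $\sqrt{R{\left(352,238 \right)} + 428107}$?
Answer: $\sqrt{92063} \approx 303.42$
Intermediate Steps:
$R{\left(a,g \right)} = 12 - 4 g - 4 a g$ ($R{\left(a,g \right)} = 12 - 4 \left(g + a g\right) = 12 - \left(4 g + 4 a g\right) = 12 - 4 g - 4 a g$)
$\sqrt{R{\left(352,238 \right)} + 428107} = \sqrt{\left(12 - 952 - 1408 \cdot 238\right) + 428107} = \sqrt{\left(12 - 952 - 335104\right) + 428107} = \sqrt{-336044 + 428107} = \sqrt{92063}$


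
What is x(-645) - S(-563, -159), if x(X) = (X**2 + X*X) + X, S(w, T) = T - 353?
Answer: 831917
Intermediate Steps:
S(w, T) = -353 + T
x(X) = X + 2*X**2 (x(X) = (X**2 + X**2) + X = 2*X**2 + X = X + 2*X**2)
x(-645) - S(-563, -159) = -645*(1 + 2*(-645)) - (-353 - 159) = -645*(1 - 1290) - 1*(-512) = -645*(-1289) + 512 = 831405 + 512 = 831917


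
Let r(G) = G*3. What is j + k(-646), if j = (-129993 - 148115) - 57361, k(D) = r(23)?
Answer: -335400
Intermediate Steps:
r(G) = 3*G
k(D) = 69 (k(D) = 3*23 = 69)
j = -335469 (j = -278108 - 57361 = -335469)
j + k(-646) = -335469 + 69 = -335400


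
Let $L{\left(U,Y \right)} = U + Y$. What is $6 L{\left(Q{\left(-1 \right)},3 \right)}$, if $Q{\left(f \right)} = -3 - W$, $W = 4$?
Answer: $-24$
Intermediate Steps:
$Q{\left(f \right)} = -7$ ($Q{\left(f \right)} = -3 - 4 = -7$)
$6 L{\left(Q{\left(-1 \right)},3 \right)} = 6 \left(-7 + 3\right) = 6 \left(-4\right) = -24$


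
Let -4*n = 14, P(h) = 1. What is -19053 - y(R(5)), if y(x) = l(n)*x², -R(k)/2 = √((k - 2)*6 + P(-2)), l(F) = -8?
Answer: -18445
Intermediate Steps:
n = -7/2 (n = -¼*14 = -7/2 ≈ -3.5000)
R(k) = -2*√(-11 + 6*k) (R(k) = -2*√((k - 2)*6 + 1) = -2*√((-2 + k)*6 + 1) = -2*√((-12 + 6*k) + 1) = -2*√(-11 + 6*k))
y(x) = -8*x²
-19053 - y(R(5)) = -19053 - (-8)*(-2*√(-11 + 6*5))² = -19053 - (-8)*(-2*√(-11 + 30))² = -19053 - (-8)*(-2*√19)² = -19053 - (-8)*76 = -19053 - 1*(-608) = -19053 + 608 = -18445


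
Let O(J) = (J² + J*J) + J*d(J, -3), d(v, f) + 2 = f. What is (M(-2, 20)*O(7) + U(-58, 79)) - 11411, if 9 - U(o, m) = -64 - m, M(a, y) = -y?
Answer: -12519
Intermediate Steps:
d(v, f) = -2 + f
U(o, m) = 73 + m (U(o, m) = 9 - (-64 - m) = 9 + (64 + m) = 73 + m)
O(J) = -5*J + 2*J² (O(J) = (J² + J*J) + J*(-2 - 3) = (J² + J²) + J*(-5) = 2*J² - 5*J = -5*J + 2*J²)
(M(-2, 20)*O(7) + U(-58, 79)) - 11411 = ((-1*20)*(7*(-5 + 2*7)) + (73 + 79)) - 11411 = (-140*(-5 + 14) + 152) - 11411 = (-140*9 + 152) - 11411 = (-20*63 + 152) - 11411 = (-1260 + 152) - 11411 = -1108 - 11411 = -12519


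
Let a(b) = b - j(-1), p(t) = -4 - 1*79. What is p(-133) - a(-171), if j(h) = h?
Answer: 87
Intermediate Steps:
p(t) = -83 (p(t) = -4 - 79 = -83)
a(b) = 1 + b (a(b) = b - 1*(-1) = b + 1 = 1 + b)
p(-133) - a(-171) = -83 - (1 - 171) = -83 - 1*(-170) = -83 + 170 = 87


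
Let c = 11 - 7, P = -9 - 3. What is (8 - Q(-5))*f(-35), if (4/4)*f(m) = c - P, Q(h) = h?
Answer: 208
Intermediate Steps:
P = -12
c = 4
f(m) = 16 (f(m) = 4 - 1*(-12) = 4 + 12 = 16)
(8 - Q(-5))*f(-35) = (8 - 1*(-5))*16 = (8 + 5)*16 = 13*16 = 208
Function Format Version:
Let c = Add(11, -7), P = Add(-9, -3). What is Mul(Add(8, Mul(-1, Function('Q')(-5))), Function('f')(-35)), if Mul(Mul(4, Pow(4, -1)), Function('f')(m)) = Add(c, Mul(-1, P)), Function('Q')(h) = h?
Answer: 208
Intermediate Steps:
P = -12
c = 4
Function('f')(m) = 16 (Function('f')(m) = Add(4, Mul(-1, -12)) = Add(4, 12) = 16)
Mul(Add(8, Mul(-1, Function('Q')(-5))), Function('f')(-35)) = Mul(Add(8, Mul(-1, -5)), 16) = Mul(Add(8, 5), 16) = Mul(13, 16) = 208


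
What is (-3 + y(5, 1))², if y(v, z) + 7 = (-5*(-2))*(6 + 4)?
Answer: 8100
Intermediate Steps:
y(v, z) = 93 (y(v, z) = -7 + (-5*(-2))*(6 + 4) = -7 + 10*10 = -7 + 100 = 93)
(-3 + y(5, 1))² = (-3 + 93)² = 90² = 8100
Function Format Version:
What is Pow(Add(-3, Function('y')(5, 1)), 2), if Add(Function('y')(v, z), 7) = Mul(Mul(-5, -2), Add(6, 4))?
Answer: 8100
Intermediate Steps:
Function('y')(v, z) = 93 (Function('y')(v, z) = Add(-7, Mul(Mul(-5, -2), Add(6, 4))) = Add(-7, Mul(10, 10)) = Add(-7, 100) = 93)
Pow(Add(-3, Function('y')(5, 1)), 2) = Pow(Add(-3, 93), 2) = Pow(90, 2) = 8100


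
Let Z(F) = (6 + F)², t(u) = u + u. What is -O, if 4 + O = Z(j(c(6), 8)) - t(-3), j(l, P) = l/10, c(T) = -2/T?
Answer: -33841/900 ≈ -37.601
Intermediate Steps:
j(l, P) = l/10 (j(l, P) = l*(⅒) = l/10)
t(u) = 2*u
O = 33841/900 (O = -4 + ((6 + (-2/6)/10)² - 2*(-3)) = -4 + ((6 + (-2*⅙)/10)² - 1*(-6)) = -4 + ((6 + (⅒)*(-⅓))² + 6) = -4 + ((6 - 1/30)² + 6) = -4 + ((179/30)² + 6) = -4 + (32041/900 + 6) = -4 + 37441/900 = 33841/900 ≈ 37.601)
-O = -1*33841/900 = -33841/900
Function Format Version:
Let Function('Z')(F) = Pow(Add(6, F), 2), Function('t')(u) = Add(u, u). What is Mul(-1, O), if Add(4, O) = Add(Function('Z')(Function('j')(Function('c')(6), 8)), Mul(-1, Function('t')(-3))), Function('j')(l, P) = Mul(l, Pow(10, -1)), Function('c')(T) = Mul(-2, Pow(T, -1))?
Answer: Rational(-33841, 900) ≈ -37.601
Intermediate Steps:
Function('j')(l, P) = Mul(Rational(1, 10), l) (Function('j')(l, P) = Mul(l, Rational(1, 10)) = Mul(Rational(1, 10), l))
Function('t')(u) = Mul(2, u)
O = Rational(33841, 900) (O = Add(-4, Add(Pow(Add(6, Mul(Rational(1, 10), Mul(-2, Pow(6, -1)))), 2), Mul(-1, Mul(2, -3)))) = Add(-4, Add(Pow(Add(6, Mul(Rational(1, 10), Mul(-2, Rational(1, 6)))), 2), Mul(-1, -6))) = Add(-4, Add(Pow(Add(6, Mul(Rational(1, 10), Rational(-1, 3))), 2), 6)) = Add(-4, Add(Pow(Add(6, Rational(-1, 30)), 2), 6)) = Add(-4, Add(Pow(Rational(179, 30), 2), 6)) = Add(-4, Add(Rational(32041, 900), 6)) = Add(-4, Rational(37441, 900)) = Rational(33841, 900) ≈ 37.601)
Mul(-1, O) = Mul(-1, Rational(33841, 900)) = Rational(-33841, 900)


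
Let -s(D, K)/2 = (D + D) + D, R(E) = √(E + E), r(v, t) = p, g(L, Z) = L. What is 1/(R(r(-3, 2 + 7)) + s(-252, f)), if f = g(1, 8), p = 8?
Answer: 1/1516 ≈ 0.00065963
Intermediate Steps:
f = 1
r(v, t) = 8
R(E) = √2*√E (R(E) = √(2*E) = √2*√E)
s(D, K) = -6*D (s(D, K) = -2*((D + D) + D) = -2*(2*D + D) = -6*D)
1/(R(r(-3, 2 + 7)) + s(-252, f)) = 1/(√2*√8 - 6*(-252)) = 1/(√2*(2*√2) + 1512) = 1/(4 + 1512) = 1/1516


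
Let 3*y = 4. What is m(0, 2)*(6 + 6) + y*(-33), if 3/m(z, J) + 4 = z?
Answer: -53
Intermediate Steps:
y = 4/3 (y = (1/3)*4 = 4/3 ≈ 1.3333)
m(z, J) = 3/(-4 + z)
m(0, 2)*(6 + 6) + y*(-33) = (3/(-4 + 0))*(6 + 6) + (4/3)*(-33) = (3/(-4))*12 - 44 = (3*(-1/4))*12 - 44 = -3/4*12 - 44 = -9 - 44 = -53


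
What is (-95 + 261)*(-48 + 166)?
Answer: 19588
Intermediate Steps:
(-95 + 261)*(-48 + 166) = 166*118 = 19588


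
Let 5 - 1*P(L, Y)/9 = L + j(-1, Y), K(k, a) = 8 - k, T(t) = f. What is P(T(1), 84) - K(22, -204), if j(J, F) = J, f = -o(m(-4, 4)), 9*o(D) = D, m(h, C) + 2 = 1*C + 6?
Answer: 76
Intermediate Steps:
m(h, C) = 4 + C (m(h, C) = -2 + (1*C + 6) = -2 + (C + 6) = -2 + (6 + C) = 4 + C)
o(D) = D/9
f = -8/9 (f = -(4 + 4)/9 = -8/9 ≈ -0.88889)
T(t) = -8/9
P(L, Y) = 54 - 9*L (P(L, Y) = 45 - 9*(L - 1) = 45 - 9*(-1 + L) = 45 + (9 - 9*L) = 54 - 9*L)
P(T(1), 84) - K(22, -204) = (54 - 9*(-8/9)) - (8 - 1*22) = (54 + 8) - (8 - 22) = 62 - 1*(-14) = 62 + 14 = 76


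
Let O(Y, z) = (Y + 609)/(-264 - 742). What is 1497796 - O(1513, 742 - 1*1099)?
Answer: 753392449/503 ≈ 1.4978e+6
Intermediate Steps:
O(Y, z) = -609/1006 - Y/1006 (O(Y, z) = (609 + Y)/(-1006) = (609 + Y)*(-1/1006) = -609/1006 - Y/1006)
1497796 - O(1513, 742 - 1*1099) = 1497796 - (-609/1006 - 1/1006*1513) = 1497796 - (-609/1006 - 1513/1006) = 1497796 - 1*(-1061/503) = 1497796 + 1061/503 = 753392449/503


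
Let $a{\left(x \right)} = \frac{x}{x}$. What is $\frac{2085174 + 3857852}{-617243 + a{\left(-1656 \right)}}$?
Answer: $- \frac{2971513}{308621} \approx -9.6284$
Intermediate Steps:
$a{\left(x \right)} = 1$
$\frac{2085174 + 3857852}{-617243 + a{\left(-1656 \right)}} = \frac{2085174 + 3857852}{-617243 + 1} = \frac{5943026}{-617242} = 5943026 \left(- \frac{1}{617242}\right) = - \frac{2971513}{308621}$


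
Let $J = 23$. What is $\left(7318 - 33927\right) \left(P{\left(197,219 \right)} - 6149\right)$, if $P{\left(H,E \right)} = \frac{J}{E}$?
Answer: $\frac{35831892272}{219} \approx 1.6362 \cdot 10^{8}$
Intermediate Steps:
$P{\left(H,E \right)} = \frac{23}{E}$
$\left(7318 - 33927\right) \left(P{\left(197,219 \right)} - 6149\right) = \left(7318 - 33927\right) \left(\frac{23}{219} - 6149\right) = - 26609 \left(23 \cdot \frac{1}{219} - 6149\right) = - 26609 \left(\frac{23}{219} - 6149\right) = \left(-26609\right) \left(- \frac{1346608}{219}\right) = \frac{35831892272}{219}$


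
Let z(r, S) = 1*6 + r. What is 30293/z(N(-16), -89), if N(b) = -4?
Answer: 30293/2 ≈ 15147.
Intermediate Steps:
z(r, S) = 6 + r
30293/z(N(-16), -89) = 30293/(6 - 4) = 30293/2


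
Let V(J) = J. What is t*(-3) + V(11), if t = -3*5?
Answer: 56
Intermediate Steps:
t = -15
t*(-3) + V(11) = -15*(-3) + 11 = 45 + 11 = 56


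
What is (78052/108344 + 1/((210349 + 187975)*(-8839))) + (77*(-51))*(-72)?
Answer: 13481834487163580703/47682002576948 ≈ 2.8274e+5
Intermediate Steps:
(78052/108344 + 1/((210349 + 187975)*(-8839))) + (77*(-51))*(-72) = (78052*(1/108344) - 1/8839/398324) - 3927*(-72) = (19513/27086 + (1/398324)*(-1/8839)) + 282744 = (19513/27086 - 1/3520785836) + 282744 = 34350546995391/47682002576948 + 282744 = 13481834487163580703/47682002576948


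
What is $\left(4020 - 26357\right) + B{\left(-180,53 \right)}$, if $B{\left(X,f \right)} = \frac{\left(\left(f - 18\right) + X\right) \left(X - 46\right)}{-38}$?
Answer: $- \frac{440788}{19} \approx -23199.0$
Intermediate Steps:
$B{\left(X,f \right)} = - \frac{\left(-46 + X\right) \left(-18 + X + f\right)}{38}$ ($B{\left(X,f \right)} = \left(\left(f - 18\right) + X\right) \left(-46 + X\right) \left(- \frac{1}{38}\right) = \left(\left(-18 + f\right) + X\right) \left(-46 + X\right) \left(- \frac{1}{38}\right) = \left(-18 + X + f\right) \left(-46 + X\right) \left(- \frac{1}{38}\right) = \left(-46 + X\right) \left(-18 + X + f\right) \left(- \frac{1}{38}\right) = - \frac{\left(-46 + X\right) \left(-18 + X + f\right)}{38}$)
$\left(4020 - 26357\right) + B{\left(-180,53 \right)} = \left(4020 - 26357\right) - \left(\frac{4955}{19} - \frac{4770}{19} + \frac{16200}{19}\right) = -22337 - \frac{16385}{19} = - \frac{440788}{19}$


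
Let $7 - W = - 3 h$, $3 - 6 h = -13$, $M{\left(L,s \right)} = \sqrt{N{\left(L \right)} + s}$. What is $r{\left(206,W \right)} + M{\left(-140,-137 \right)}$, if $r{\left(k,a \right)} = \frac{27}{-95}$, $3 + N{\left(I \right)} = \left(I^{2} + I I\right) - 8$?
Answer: $- \frac{27}{95} + 2 \sqrt{9763} \approx 197.33$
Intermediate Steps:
$N{\left(I \right)} = -11 + 2 I^{2}$ ($N{\left(I \right)} = -3 - \left(8 - I^{2} - I I\right) = -3 + \left(\left(I^{2} + I^{2}\right) - 8\right) = -3 + \left(2 I^{2} - 8\right) = -3 + \left(-8 + 2 I^{2}\right) = -11 + 2 I^{2}$)
$M{\left(L,s \right)} = \sqrt{-11 + s + 2 L^{2}}$ ($M{\left(L,s \right)} = \sqrt{\left(-11 + 2 L^{2}\right) + s} = \sqrt{-11 + s + 2 L^{2}}$)
$h = \frac{8}{3}$ ($h = \frac{1}{2} - - \frac{13}{6} = \frac{1}{2} + \frac{13}{6} = \frac{8}{3} \approx 2.6667$)
$W = 15$ ($W = 7 - \left(-3\right) \frac{8}{3} = 7 - -8 = 7 + 8 = 15$)
$r{\left(k,a \right)} = - \frac{27}{95}$ ($r{\left(k,a \right)} = 27 \left(- \frac{1}{95}\right) = - \frac{27}{95}$)
$r{\left(206,W \right)} + M{\left(-140,-137 \right)} = - \frac{27}{95} + \sqrt{-11 - 137 + 2 \left(-140\right)^{2}} = - \frac{27}{95} + \sqrt{-11 - 137 + 2 \cdot 19600} = - \frac{27}{95} + \sqrt{-11 - 137 + 39200} = - \frac{27}{95} + \sqrt{39052} = - \frac{27}{95} + 2 \sqrt{9763}$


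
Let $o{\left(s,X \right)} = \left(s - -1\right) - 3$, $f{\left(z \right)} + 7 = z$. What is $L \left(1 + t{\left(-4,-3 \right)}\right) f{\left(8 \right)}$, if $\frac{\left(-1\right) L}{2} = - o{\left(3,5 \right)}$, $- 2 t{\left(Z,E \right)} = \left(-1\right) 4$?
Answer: $6$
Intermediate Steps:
$f{\left(z \right)} = -7 + z$
$o{\left(s,X \right)} = -2 + s$ ($o{\left(s,X \right)} = \left(s + 1\right) - 3 = \left(1 + s\right) - 3 = -2 + s$)
$t{\left(Z,E \right)} = 2$ ($t{\left(Z,E \right)} = - \frac{\left(-1\right) 4}{2} = \left(- \frac{1}{2}\right) \left(-4\right) = 2$)
$L = 2$ ($L = - 2 \left(- (-2 + 3)\right) = - 2 \left(\left(-1\right) 1\right) = \left(-2\right) \left(-1\right) = 2$)
$L \left(1 + t{\left(-4,-3 \right)}\right) f{\left(8 \right)} = 2 \left(1 + 2\right) \left(-7 + 8\right) = 2 \cdot 3 \cdot 1 = 6 \cdot 1 = 6$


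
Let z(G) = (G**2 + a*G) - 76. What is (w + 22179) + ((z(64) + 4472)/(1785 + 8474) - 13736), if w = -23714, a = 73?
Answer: -156652025/10259 ≈ -15270.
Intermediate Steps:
z(G) = -76 + G**2 + 73*G (z(G) = (G**2 + 73*G) - 76 = -76 + G**2 + 73*G)
(w + 22179) + ((z(64) + 4472)/(1785 + 8474) - 13736) = (-23714 + 22179) + (((-76 + 64**2 + 73*64) + 4472)/(1785 + 8474) - 13736) = -1535 + (((-76 + 4096 + 4672) + 4472)/10259 - 13736) = -1535 + ((8692 + 4472)*(1/10259) - 13736) = -1535 + (13164*(1/10259) - 13736) = -1535 + (13164/10259 - 13736) = -1535 - 140904460/10259 = -156652025/10259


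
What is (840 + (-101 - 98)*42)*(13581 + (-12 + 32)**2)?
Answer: -105109158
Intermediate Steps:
(840 + (-101 - 98)*42)*(13581 + (-12 + 32)**2) = (840 - 199*42)*(13581 + 20**2) = (840 - 8358)*(13581 + 400) = -7518*13981 = -105109158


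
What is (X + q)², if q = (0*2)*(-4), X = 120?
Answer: 14400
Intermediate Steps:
q = 0 (q = 0*(-4) = 0)
(X + q)² = (120 + 0)² = 120² = 14400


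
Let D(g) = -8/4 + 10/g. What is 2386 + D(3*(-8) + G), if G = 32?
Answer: 9541/4 ≈ 2385.3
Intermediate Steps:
D(g) = -2 + 10/g (D(g) = -8*¼ + 10/g = -2 + 10/g)
2386 + D(3*(-8) + G) = 2386 + (-2 + 10/(3*(-8) + 32)) = 2386 + (-2 + 10/(-24 + 32)) = 2386 + (-2 + 10/8) = 2386 + (-2 + 10*(⅛)) = 2386 + (-2 + 5/4) = 2386 - ¾ = 9541/4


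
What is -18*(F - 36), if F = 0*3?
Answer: 648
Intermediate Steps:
F = 0
-18*(F - 36) = -18*(0 - 36) = -18*(-36) = 648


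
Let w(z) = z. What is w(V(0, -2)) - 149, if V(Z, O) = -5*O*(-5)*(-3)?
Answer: 1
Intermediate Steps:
V(Z, O) = -75*O (V(Z, O) = -(-25)*O*(-3) = (25*O)*(-3) = -75*O)
w(V(0, -2)) - 149 = -75*(-2) - 149 = 150 - 149 = 1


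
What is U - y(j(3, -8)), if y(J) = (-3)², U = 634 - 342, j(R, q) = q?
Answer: 283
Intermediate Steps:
U = 292
y(J) = 9
U - y(j(3, -8)) = 292 - 1*9 = 292 - 9 = 283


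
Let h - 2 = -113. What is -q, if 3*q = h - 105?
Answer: 72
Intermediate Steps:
h = -111 (h = 2 - 113 = -111)
q = -72 (q = (-111 - 105)/3 = (⅓)*(-216) = -72)
-q = -1*(-72) = 72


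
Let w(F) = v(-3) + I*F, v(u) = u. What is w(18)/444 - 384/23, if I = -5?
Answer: -57545/3404 ≈ -16.905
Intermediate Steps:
w(F) = -3 - 5*F
w(18)/444 - 384/23 = (-3 - 5*18)/444 - 384/23 = (-3 - 90)*(1/444) - 384*1/23 = -93*1/444 - 384/23 = -31/148 - 384/23 = -57545/3404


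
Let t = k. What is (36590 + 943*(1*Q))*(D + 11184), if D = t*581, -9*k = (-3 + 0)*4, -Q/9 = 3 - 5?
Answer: 1921662064/3 ≈ 6.4055e+8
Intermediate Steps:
Q = 18 (Q = -9*(3 - 5) = -9*(-2) = 18)
k = 4/3 (k = -(-3 + 0)*4/9 = -(-1)*4/3 = -1/9*(-12) = 4/3 ≈ 1.3333)
t = 4/3 ≈ 1.3333
D = 2324/3 (D = (4/3)*581 = 2324/3 ≈ 774.67)
(36590 + 943*(1*Q))*(D + 11184) = (36590 + 943*(1*18))*(2324/3 + 11184) = (36590 + 943*18)*(35876/3) = (36590 + 16974)*(35876/3) = 53564*(35876/3) = 1921662064/3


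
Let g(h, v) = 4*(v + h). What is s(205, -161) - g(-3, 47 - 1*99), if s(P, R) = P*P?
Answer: 42245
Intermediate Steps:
s(P, R) = P**2
g(h, v) = 4*h + 4*v (g(h, v) = 4*(h + v) = 4*h + 4*v)
s(205, -161) - g(-3, 47 - 1*99) = 205**2 - (4*(-3) + 4*(47 - 1*99)) = 42025 - (-12 + 4*(47 - 99)) = 42025 - (-12 + 4*(-52)) = 42025 - (-12 - 208) = 42025 - 1*(-220) = 42025 + 220 = 42245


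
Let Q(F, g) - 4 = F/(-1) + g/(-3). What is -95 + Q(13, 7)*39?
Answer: -537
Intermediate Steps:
Q(F, g) = 4 - F - g/3 (Q(F, g) = 4 + (F/(-1) + g/(-3)) = 4 + (F*(-1) + g*(-⅓)) = 4 + (-F - g/3) = 4 - F - g/3)
-95 + Q(13, 7)*39 = -95 + (4 - 1*13 - ⅓*7)*39 = -95 + (4 - 13 - 7/3)*39 = -95 - 34/3*39 = -95 - 442 = -537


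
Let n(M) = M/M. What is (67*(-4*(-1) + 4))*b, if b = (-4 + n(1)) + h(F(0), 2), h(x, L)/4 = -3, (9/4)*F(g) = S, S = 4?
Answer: -8040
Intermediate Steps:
F(g) = 16/9 (F(g) = (4/9)*4 = 16/9)
h(x, L) = -12 (h(x, L) = 4*(-3) = -12)
n(M) = 1
b = -15 (b = (-4 + 1) - 12 = -3 - 12 = -15)
(67*(-4*(-1) + 4))*b = (67*(-4*(-1) + 4))*(-15) = (67*(4 + 4))*(-15) = (67*8)*(-15) = 536*(-15) = -8040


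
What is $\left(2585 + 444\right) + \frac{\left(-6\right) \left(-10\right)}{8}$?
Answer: $\frac{6073}{2} \approx 3036.5$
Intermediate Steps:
$\left(2585 + 444\right) + \frac{\left(-6\right) \left(-10\right)}{8} = 3029 + 60 \cdot \frac{1}{8} = 3029 + \frac{15}{2} = \frac{6073}{2}$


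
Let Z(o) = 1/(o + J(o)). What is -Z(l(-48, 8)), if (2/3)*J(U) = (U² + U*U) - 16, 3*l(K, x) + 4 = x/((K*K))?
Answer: 248832/4978655 ≈ 0.049980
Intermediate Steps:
l(K, x) = -4/3 + x/(3*K²) (l(K, x) = -4/3 + (x/((K*K)))/3 = -4/3 + (x/(K²))/3 = -4/3 + (x/K²)/3 = -4/3 + x/(3*K²))
J(U) = -24 + 3*U² (J(U) = 3*((U² + U*U) - 16)/2 = 3*((U² + U²) - 16)/2 = 3*(2*U² - 16)/2 = 3*(-16 + 2*U²)/2 = -24 + 3*U²)
Z(o) = 1/(-24 + o + 3*o²) (Z(o) = 1/(o + (-24 + 3*o²)) = 1/(-24 + o + 3*o²))
-Z(l(-48, 8)) = -1/(-24 + (-4/3 + (⅓)*8/(-48)²) + 3*(-4/3 + (⅓)*8/(-48)²)²) = -1/(-24 + (-4/3 + (⅓)*8*(1/2304)) + 3*(-4/3 + (⅓)*8*(1/2304))²) = -1/(-24 + (-4/3 + 1/864) + 3*(-4/3 + 1/864)²) = -1/(-24 - 1151/864 + 3*(-1151/864)²) = -1/(-24 - 1151/864 + 3*(1324801/746496)) = -1/(-24 - 1151/864 + 1324801/248832) = -1/(-4978655/248832) = -1*(-248832/4978655) = 248832/4978655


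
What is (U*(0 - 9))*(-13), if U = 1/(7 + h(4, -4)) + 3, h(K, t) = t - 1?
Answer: 819/2 ≈ 409.50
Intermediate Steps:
h(K, t) = -1 + t
U = 7/2 (U = 1/(7 + (-1 - 4)) + 3 = 1/(7 - 5) + 3 = 1/2 + 3 = ½ + 3 = 7/2 ≈ 3.5000)
(U*(0 - 9))*(-13) = (7*(0 - 9)/2)*(-13) = ((7/2)*(-9))*(-13) = -63/2*(-13) = 819/2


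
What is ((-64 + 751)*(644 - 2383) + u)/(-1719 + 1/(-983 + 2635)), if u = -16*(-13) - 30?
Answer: 1973338780/2839787 ≈ 694.89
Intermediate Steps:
u = 178 (u = 208 - 30 = 178)
((-64 + 751)*(644 - 2383) + u)/(-1719 + 1/(-983 + 2635)) = ((-64 + 751)*(644 - 2383) + 178)/(-1719 + 1/(-983 + 2635)) = (687*(-1739) + 178)/(-1719 + 1/1652) = (-1194693 + 178)/(-1719 + 1/1652) = -1194515/(-2839787/1652) = -1194515*(-1652/2839787) = 1973338780/2839787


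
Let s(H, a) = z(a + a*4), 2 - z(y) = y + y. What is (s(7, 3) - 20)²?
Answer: 2304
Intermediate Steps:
z(y) = 2 - 2*y (z(y) = 2 - (y + y) = 2 - 2*y)
s(H, a) = 2 - 10*a (s(H, a) = 2 - 2*(a + a*4) = 2 - 2*(a + 4*a) = 2 - 10*a)
(s(7, 3) - 20)² = ((2 - 10*3) - 20)² = ((2 - 30) - 20)² = (-28 - 20)² = (-48)² = 2304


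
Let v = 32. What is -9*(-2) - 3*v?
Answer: -78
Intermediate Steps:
-9*(-2) - 3*v = -9*(-2) - 3*32 = 18 - 96 = -78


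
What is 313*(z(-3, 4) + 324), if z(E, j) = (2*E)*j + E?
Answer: 92961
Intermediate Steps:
z(E, j) = E + 2*E*j (z(E, j) = 2*E*j + E = E + 2*E*j)
313*(z(-3, 4) + 324) = 313*(-3*(1 + 2*4) + 324) = 313*(-3*(1 + 8) + 324) = 313*(-3*9 + 324) = 313*(-27 + 324) = 313*297 = 92961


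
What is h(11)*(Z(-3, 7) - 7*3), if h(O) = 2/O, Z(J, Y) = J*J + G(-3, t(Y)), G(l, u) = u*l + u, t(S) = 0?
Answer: -24/11 ≈ -2.1818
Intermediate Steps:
G(l, u) = u + l*u (G(l, u) = l*u + u = u + l*u)
Z(J, Y) = J² (Z(J, Y) = J*J + 0*(1 - 3) = J² + 0*(-2) = J² + 0 = J²)
h(11)*(Z(-3, 7) - 7*3) = (2/11)*((-3)² - 7*3) = (2*(1/11))*(9 - 21) = (2/11)*(-12) = -24/11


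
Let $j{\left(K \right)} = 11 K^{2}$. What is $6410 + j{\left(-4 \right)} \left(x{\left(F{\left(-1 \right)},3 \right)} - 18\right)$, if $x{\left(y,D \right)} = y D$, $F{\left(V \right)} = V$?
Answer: $2714$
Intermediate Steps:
$x{\left(y,D \right)} = D y$
$6410 + j{\left(-4 \right)} \left(x{\left(F{\left(-1 \right)},3 \right)} - 18\right) = 6410 + 11 \left(-4\right)^{2} \left(3 \left(-1\right) - 18\right) = 6410 + 11 \cdot 16 \left(-3 - 18\right) = 6410 + 176 \left(-21\right) = 6410 - 3696 = 2714$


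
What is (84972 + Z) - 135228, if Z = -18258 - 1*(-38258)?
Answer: -30256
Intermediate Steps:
Z = 20000 (Z = -18258 + 38258 = 20000)
(84972 + Z) - 135228 = (84972 + 20000) - 135228 = 104972 - 135228 = -30256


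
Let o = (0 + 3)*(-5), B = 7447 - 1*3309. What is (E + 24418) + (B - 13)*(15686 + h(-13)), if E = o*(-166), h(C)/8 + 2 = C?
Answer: 64236658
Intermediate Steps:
h(C) = -16 + 8*C
B = 4138 (B = 7447 - 3309 = 4138)
o = -15 (o = 3*(-5) = -15)
E = 2490 (E = -15*(-166) = 2490)
(E + 24418) + (B - 13)*(15686 + h(-13)) = (2490 + 24418) + (4138 - 13)*(15686 + (-16 + 8*(-13))) = 26908 + 4125*(15686 + (-16 - 104)) = 26908 + 4125*(15686 - 120) = 26908 + 4125*15566 = 26908 + 64209750 = 64236658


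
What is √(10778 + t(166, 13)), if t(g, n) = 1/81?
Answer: √873019/9 ≈ 103.82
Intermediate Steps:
t(g, n) = 1/81
√(10778 + t(166, 13)) = √(10778 + 1/81) = √(873019/81) = √873019/9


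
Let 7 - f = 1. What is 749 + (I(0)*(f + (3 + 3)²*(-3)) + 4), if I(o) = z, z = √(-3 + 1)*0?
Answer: 753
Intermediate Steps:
z = 0 (z = √(-2)*0 = (I*√2)*0 = 0)
f = 6 (f = 7 - 1*1 = 7 - 1 = 6)
I(o) = 0
749 + (I(0)*(f + (3 + 3)²*(-3)) + 4) = 749 + (0*(6 + (3 + 3)²*(-3)) + 4) = 749 + (0*(6 + 6²*(-3)) + 4) = 749 + (0*(6 + 36*(-3)) + 4) = 749 + (0*(6 - 108) + 4) = 749 + (0*(-102) + 4) = 749 + (0 + 4) = 749 + 4 = 753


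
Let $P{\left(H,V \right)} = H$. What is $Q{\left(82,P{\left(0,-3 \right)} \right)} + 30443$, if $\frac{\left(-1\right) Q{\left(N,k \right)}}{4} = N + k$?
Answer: $30115$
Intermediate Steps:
$Q{\left(N,k \right)} = - 4 N - 4 k$ ($Q{\left(N,k \right)} = - 4 \left(N + k\right) = - 4 N - 4 k$)
$Q{\left(82,P{\left(0,-3 \right)} \right)} + 30443 = \left(\left(-4\right) 82 - 0\right) + 30443 = \left(-328 + 0\right) + 30443 = -328 + 30443 = 30115$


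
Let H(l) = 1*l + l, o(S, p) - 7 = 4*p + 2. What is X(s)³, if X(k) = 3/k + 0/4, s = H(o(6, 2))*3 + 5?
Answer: 27/1225043 ≈ 2.2040e-5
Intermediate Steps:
o(S, p) = 9 + 4*p (o(S, p) = 7 + (4*p + 2) = 7 + (2 + 4*p) = 9 + 4*p)
H(l) = 2*l (H(l) = l + l = 2*l)
s = 107 (s = (2*(9 + 4*2))*3 + 5 = (2*(9 + 8))*3 + 5 = (2*17)*3 + 5 = 34*3 + 5 = 102 + 5 = 107)
X(k) = 3/k (X(k) = 3/k + 0*(¼) = 3/k + 0 = 3/k)
X(s)³ = (3/107)³ = 27/1225043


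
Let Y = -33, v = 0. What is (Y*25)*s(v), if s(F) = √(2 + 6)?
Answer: -1650*√2 ≈ -2333.5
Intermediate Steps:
s(F) = 2*√2 (s(F) = √8 = 2*√2)
(Y*25)*s(v) = (-33*25)*(2*√2) = -1650*√2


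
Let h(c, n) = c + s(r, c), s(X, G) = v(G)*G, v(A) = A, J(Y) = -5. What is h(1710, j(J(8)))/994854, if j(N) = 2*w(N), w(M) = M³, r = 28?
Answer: 487635/165809 ≈ 2.9409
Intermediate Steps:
s(X, G) = G² (s(X, G) = G*G = G²)
j(N) = 2*N³
h(c, n) = c + c²
h(1710, j(J(8)))/994854 = (1710*(1 + 1710))/994854 = (1710*1711)*(1/994854) = 2925810*(1/994854) = 487635/165809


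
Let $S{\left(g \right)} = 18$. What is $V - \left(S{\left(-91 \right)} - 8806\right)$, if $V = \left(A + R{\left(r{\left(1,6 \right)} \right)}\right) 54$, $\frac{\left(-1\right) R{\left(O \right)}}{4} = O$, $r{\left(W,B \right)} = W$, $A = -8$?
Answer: $8140$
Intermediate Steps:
$R{\left(O \right)} = - 4 O$
$V = -648$ ($V = \left(-8 - 4\right) 54 = \left(-12\right) 54 = -648$)
$V - \left(S{\left(-91 \right)} - 8806\right) = -648 - \left(18 - 8806\right) = -648 - -8788 = -648 + 8788 = 8140$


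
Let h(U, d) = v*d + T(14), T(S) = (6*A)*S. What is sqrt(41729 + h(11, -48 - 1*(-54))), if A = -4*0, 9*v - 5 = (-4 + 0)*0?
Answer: sqrt(375591)/3 ≈ 204.28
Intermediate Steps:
v = 5/9 (v = 5/9 + ((-4 + 0)*0)/9 = 5/9 + (-4*0)/9 = 5/9 + (1/9)*0 = 5/9 + 0 = 5/9 ≈ 0.55556)
A = 0
T(S) = 0 (T(S) = (6*0)*S = 0*S = 0)
h(U, d) = 5*d/9 (h(U, d) = 5*d/9 + 0 = 5*d/9)
sqrt(41729 + h(11, -48 - 1*(-54))) = sqrt(41729 + 5*(-48 - 1*(-54))/9) = sqrt(41729 + 5*(-48 + 54)/9) = sqrt(41729 + (5/9)*6) = sqrt(41729 + 10/3) = sqrt(125197/3) = sqrt(375591)/3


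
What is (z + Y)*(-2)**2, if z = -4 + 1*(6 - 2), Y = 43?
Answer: 172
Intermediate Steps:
z = 0 (z = -4 + 1*4 = -4 + 4 = 0)
(z + Y)*(-2)**2 = (0 + 43)*(-2)**2 = 43*4 = 172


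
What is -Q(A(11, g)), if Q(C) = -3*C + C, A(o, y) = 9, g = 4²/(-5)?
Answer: 18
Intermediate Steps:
g = -16/5 (g = 16*(-⅕) = -16/5 ≈ -3.2000)
Q(C) = -2*C
-Q(A(11, g)) = -(-2)*9 = -1*(-18) = 18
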